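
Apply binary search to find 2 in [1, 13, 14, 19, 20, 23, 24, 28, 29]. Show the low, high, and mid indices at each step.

Binary search for 2 in [1, 13, 14, 19, 20, 23, 24, 28, 29]:

lo=0, hi=8, mid=4, arr[mid]=20 -> 20 > 2, search left half
lo=0, hi=3, mid=1, arr[mid]=13 -> 13 > 2, search left half
lo=0, hi=0, mid=0, arr[mid]=1 -> 1 < 2, search right half
lo=1 > hi=0, target 2 not found

Binary search determines that 2 is not in the array after 3 comparisons. The search space was exhausted without finding the target.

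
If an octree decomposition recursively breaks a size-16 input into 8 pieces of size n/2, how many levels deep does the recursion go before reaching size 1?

For divide and conquer with division factor 2:

Problem sizes at each level:
Level 0: 16
Level 1: 8
Level 2: 4
Level 3: 2
Level 4: 1

The root is level 0 and the size-1 base case is level 4 (the tree spans levels 0 through 4, i.e. 5 levels counting the root), so the depth is the number of divisions: log_2(16) = 4

The recursion tree depth is log_2(16) = 4. At each level, the problem size is divided by 2, so it takes 4 divisions to reduce to a base case of size 1. The algorithm makes 8 recursive calls at each level.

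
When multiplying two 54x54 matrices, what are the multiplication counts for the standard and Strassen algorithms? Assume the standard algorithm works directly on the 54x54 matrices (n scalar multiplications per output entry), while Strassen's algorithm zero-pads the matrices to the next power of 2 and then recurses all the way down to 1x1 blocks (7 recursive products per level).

Matrix multiplication for 54x54 matrices:

Strassen's algorithm requires power-of-2 dimensions. Pad 54x54 to 64x64 (next power of 2).

Standard algorithm: 54^3 = 157464 multiplications
Strassen's algorithm: 7^(log2(64)) = 7^6 = 117649 multiplications
Savings: 157464 - 117649 = 39815 multiplications

Standard: 157464 multiplications (54^3). Strassen: 117649 multiplications (7^6, after padding to 64x64). Strassen reduces 8 recursive multiplications to 7 at each level.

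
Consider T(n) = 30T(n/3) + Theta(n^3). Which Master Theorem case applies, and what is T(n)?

Master Theorem for T(n) = 30T(n/3) + O(n^3):

a = 30, b = 3, c = 3
log_b(a) = log_3(30) = 3.0959

Case 1: c = 3 < log_3(30) = 3.0959
T(n) = O(n^(log_3 30))

For T(n) = 30T(n/3) + O(n^3): log_3(30) = 3.0959. This is Case 1 of the Master Theorem (c < log_b(a), work dominated by leaves), giving O(n^(log_3 30)).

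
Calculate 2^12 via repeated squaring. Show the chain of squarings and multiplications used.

Computing 2^12 by squaring (build up from 2^1; each line after the first costs one multiplication):

2^1 = 2
2^2 = (2^1)^2 = 2^2 = 4
2^3 = 2 * 2^2 = 2 * 4 = 8
2^6 = (2^3)^2 = 8^2 = 64
2^12 = (2^6)^2 = 64^2 = 4096

Result: 4096
Multiplications needed: 4 (4 lines after 2^1)

2^12 = 4096. Using exponentiation by squaring, this requires 4 multiplications. The key idea: if the exponent is even, square the half-power; if odd, multiply by the base once.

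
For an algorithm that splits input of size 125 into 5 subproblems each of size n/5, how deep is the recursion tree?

For divide and conquer with division factor 5:

Problem sizes at each level:
Level 0: 125
Level 1: 25
Level 2: 5
Level 3: 1

The root is level 0 and the size-1 base case is level 3 (the tree spans levels 0 through 3, i.e. 4 levels counting the root), so the depth is the number of divisions: log_5(125) = 3

The recursion tree depth is log_5(125) = 3. At each level, the problem size is divided by 5, so it takes 3 divisions to reduce to a base case of size 1. The algorithm makes 5 recursive calls at each level.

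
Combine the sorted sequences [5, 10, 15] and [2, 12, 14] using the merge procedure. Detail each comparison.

Merging process:

Compare 5 vs 2: take 2 from right. Merged: [2]
Compare 5 vs 12: take 5 from left. Merged: [2, 5]
Compare 10 vs 12: take 10 from left. Merged: [2, 5, 10]
Compare 15 vs 12: take 12 from right. Merged: [2, 5, 10, 12]
Compare 15 vs 14: take 14 from right. Merged: [2, 5, 10, 12, 14]
Append remaining from left: [15]. Merged: [2, 5, 10, 12, 14, 15]

Final merged array: [2, 5, 10, 12, 14, 15]
Total comparisons: 5

The merged array is [2, 5, 10, 12, 14, 15], requiring 5 comparisons. The merge step runs in O(n) time where n is the total number of elements.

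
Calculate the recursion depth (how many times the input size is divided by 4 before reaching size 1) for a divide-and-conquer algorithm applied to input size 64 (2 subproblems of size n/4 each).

For divide and conquer with division factor 4:

Problem sizes at each level:
Level 0: 64
Level 1: 16
Level 2: 4
Level 3: 1

The root is level 0 and the size-1 base case is level 3 (the tree spans levels 0 through 3, i.e. 4 levels counting the root), so the depth is the number of divisions: log_4(64) = 3

The recursion tree depth is log_4(64) = 3. At each level, the problem size is divided by 4, so it takes 3 divisions to reduce to a base case of size 1. The algorithm makes 2 recursive calls at each level.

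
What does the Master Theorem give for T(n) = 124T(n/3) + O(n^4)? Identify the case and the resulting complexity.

Master Theorem for T(n) = 124T(n/3) + O(n^4):

a = 124, b = 3, c = 4
log_b(a) = log_3(124) = 4.3876

Case 1: c = 4 < log_3(124) = 4.3876
T(n) = O(n^(log_3 124))

For T(n) = 124T(n/3) + O(n^4): log_3(124) = 4.3876. This is Case 1 of the Master Theorem (c < log_b(a), work dominated by leaves), giving O(n^(log_3 124)).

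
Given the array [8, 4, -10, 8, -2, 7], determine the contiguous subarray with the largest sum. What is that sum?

Using Kadane's algorithm on [8, 4, -10, 8, -2, 7]:

Scanning through the array:
Position 1 (value 4): max_ending_here = 12, max_so_far = 12
Position 2 (value -10): max_ending_here = 2, max_so_far = 12
Position 3 (value 8): max_ending_here = 10, max_so_far = 12
Position 4 (value -2): max_ending_here = 8, max_so_far = 12
Position 5 (value 7): max_ending_here = 15, max_so_far = 15

Maximum subarray: [8, 4, -10, 8, -2, 7]
Maximum sum: 15

The maximum subarray is [8, 4, -10, 8, -2, 7] with sum 15. This subarray runs from index 0 to index 5.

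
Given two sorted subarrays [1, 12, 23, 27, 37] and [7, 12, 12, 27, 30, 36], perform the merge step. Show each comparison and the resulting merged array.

Merging process:

Compare 1 vs 7: take 1 from left. Merged: [1]
Compare 12 vs 7: take 7 from right. Merged: [1, 7]
Compare 12 vs 12: take 12 from left. Merged: [1, 7, 12]
Compare 23 vs 12: take 12 from right. Merged: [1, 7, 12, 12]
Compare 23 vs 12: take 12 from right. Merged: [1, 7, 12, 12, 12]
Compare 23 vs 27: take 23 from left. Merged: [1, 7, 12, 12, 12, 23]
Compare 27 vs 27: take 27 from left. Merged: [1, 7, 12, 12, 12, 23, 27]
Compare 37 vs 27: take 27 from right. Merged: [1, 7, 12, 12, 12, 23, 27, 27]
Compare 37 vs 30: take 30 from right. Merged: [1, 7, 12, 12, 12, 23, 27, 27, 30]
Compare 37 vs 36: take 36 from right. Merged: [1, 7, 12, 12, 12, 23, 27, 27, 30, 36]
Append remaining from left: [37]. Merged: [1, 7, 12, 12, 12, 23, 27, 27, 30, 36, 37]

Final merged array: [1, 7, 12, 12, 12, 23, 27, 27, 30, 36, 37]
Total comparisons: 10

The merged array is [1, 7, 12, 12, 12, 23, 27, 27, 30, 36, 37], requiring 10 comparisons. The merge step runs in O(n) time where n is the total number of elements.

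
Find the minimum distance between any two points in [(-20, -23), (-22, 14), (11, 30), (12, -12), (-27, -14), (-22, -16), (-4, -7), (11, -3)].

Computing all pairwise distances among 8 points:

d((-20, -23), (-22, 14)) = 37.054
d((-20, -23), (11, 30)) = 61.4003
d((-20, -23), (12, -12)) = 33.8378
d((-20, -23), (-27, -14)) = 11.4018
d((-20, -23), (-22, -16)) = 7.2801
d((-20, -23), (-4, -7)) = 22.6274
d((-20, -23), (11, -3)) = 36.8917
d((-22, 14), (11, 30)) = 36.6742
d((-22, 14), (12, -12)) = 42.8019
d((-22, 14), (-27, -14)) = 28.4429
d((-22, 14), (-22, -16)) = 30.0
d((-22, 14), (-4, -7)) = 27.6586
d((-22, 14), (11, -3)) = 37.1214
d((11, 30), (12, -12)) = 42.0119
d((11, 30), (-27, -14)) = 58.1378
d((11, 30), (-22, -16)) = 56.6127
d((11, 30), (-4, -7)) = 39.9249
d((11, 30), (11, -3)) = 33.0
d((12, -12), (-27, -14)) = 39.0512
d((12, -12), (-22, -16)) = 34.2345
d((12, -12), (-4, -7)) = 16.7631
d((12, -12), (11, -3)) = 9.0554
d((-27, -14), (-22, -16)) = 5.3852 <-- minimum
d((-27, -14), (-4, -7)) = 24.0416
d((-27, -14), (11, -3)) = 39.5601
d((-22, -16), (-4, -7)) = 20.1246
d((-22, -16), (11, -3)) = 35.4683
d((-4, -7), (11, -3)) = 15.5242

Closest pair: (-27, -14) and (-22, -16) with distance 5.3852

The closest pair is (-27, -14) and (-22, -16) with Euclidean distance 5.3852. For 8 points, brute-force pairwise comparison is shown above. For large n, the divide-and-conquer algorithm (sort by x, recurse on halves, check the dividing strip) achieves O(n log n).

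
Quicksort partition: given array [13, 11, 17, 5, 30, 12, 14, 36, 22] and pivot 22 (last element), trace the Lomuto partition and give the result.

Lomuto partition with pivot = 22:

Initial array: [13, 11, 17, 5, 30, 12, 14, 36, 22]

arr[0]=13 <= 22: swap with position 0, array becomes [13, 11, 17, 5, 30, 12, 14, 36, 22]
arr[1]=11 <= 22: swap with position 1, array becomes [13, 11, 17, 5, 30, 12, 14, 36, 22]
arr[2]=17 <= 22: swap with position 2, array becomes [13, 11, 17, 5, 30, 12, 14, 36, 22]
arr[3]=5 <= 22: swap with position 3, array becomes [13, 11, 17, 5, 30, 12, 14, 36, 22]
arr[4]=30 > 22: no swap
arr[5]=12 <= 22: swap with position 4, array becomes [13, 11, 17, 5, 12, 30, 14, 36, 22]
arr[6]=14 <= 22: swap with position 5, array becomes [13, 11, 17, 5, 12, 14, 30, 36, 22]
arr[7]=36 > 22: no swap

Place pivot at position 6: [13, 11, 17, 5, 12, 14, 22, 36, 30]
Pivot position: 6

After partitioning with pivot 22, the array becomes [13, 11, 17, 5, 12, 14, 22, 36, 30]. The pivot is placed at index 6. All elements to the left of the pivot are <= 22, and all elements to the right are > 22.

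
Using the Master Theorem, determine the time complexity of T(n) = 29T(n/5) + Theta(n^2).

Master Theorem for T(n) = 29T(n/5) + O(n^2):

a = 29, b = 5, c = 2
log_b(a) = log_5(29) = 2.0922

Case 1: c = 2 < log_5(29) = 2.0922
T(n) = O(n^(log_5 29))

For T(n) = 29T(n/5) + O(n^2): log_5(29) = 2.0922. This is Case 1 of the Master Theorem (c < log_b(a), work dominated by leaves), giving O(n^(log_5 29)).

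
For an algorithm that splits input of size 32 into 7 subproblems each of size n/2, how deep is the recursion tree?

For divide and conquer with division factor 2:

Problem sizes at each level:
Level 0: 32
Level 1: 16
Level 2: 8
Level 3: 4
Level 4: 2
Level 5: 1

The root is level 0 and the size-1 base case is level 5 (the tree spans levels 0 through 5, i.e. 6 levels counting the root), so the depth is the number of divisions: log_2(32) = 5

The recursion tree depth is log_2(32) = 5. At each level, the problem size is divided by 2, so it takes 5 divisions to reduce to a base case of size 1. The algorithm makes 7 recursive calls at each level.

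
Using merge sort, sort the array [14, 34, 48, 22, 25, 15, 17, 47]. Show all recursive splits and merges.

Merge sort trace:

Split: [14, 34, 48, 22, 25, 15, 17, 47] -> [14, 34, 48, 22] and [25, 15, 17, 47]
  Split: [14, 34, 48, 22] -> [14, 34] and [48, 22]
    Split: [14, 34] -> [14] and [34]
    Merge: [14] + [34] -> [14, 34]
    Split: [48, 22] -> [48] and [22]
    Merge: [48] + [22] -> [22, 48]
  Merge: [14, 34] + [22, 48] -> [14, 22, 34, 48]
  Split: [25, 15, 17, 47] -> [25, 15] and [17, 47]
    Split: [25, 15] -> [25] and [15]
    Merge: [25] + [15] -> [15, 25]
    Split: [17, 47] -> [17] and [47]
    Merge: [17] + [47] -> [17, 47]
  Merge: [15, 25] + [17, 47] -> [15, 17, 25, 47]
Merge: [14, 22, 34, 48] + [15, 17, 25, 47] -> [14, 15, 17, 22, 25, 34, 47, 48]

Final sorted array: [14, 15, 17, 22, 25, 34, 47, 48]

The merge sort proceeds by recursively splitting the array and merging sorted halves.
After all merges, the sorted array is [14, 15, 17, 22, 25, 34, 47, 48].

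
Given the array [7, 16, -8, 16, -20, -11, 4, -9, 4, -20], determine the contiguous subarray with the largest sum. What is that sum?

Using Kadane's algorithm on [7, 16, -8, 16, -20, -11, 4, -9, 4, -20]:

Scanning through the array:
Position 1 (value 16): max_ending_here = 23, max_so_far = 23
Position 2 (value -8): max_ending_here = 15, max_so_far = 23
Position 3 (value 16): max_ending_here = 31, max_so_far = 31
Position 4 (value -20): max_ending_here = 11, max_so_far = 31
Position 5 (value -11): max_ending_here = 0, max_so_far = 31
Position 6 (value 4): max_ending_here = 4, max_so_far = 31
Position 7 (value -9): max_ending_here = -5, max_so_far = 31
Position 8 (value 4): max_ending_here = 4, max_so_far = 31
Position 9 (value -20): max_ending_here = -16, max_so_far = 31

Maximum subarray: [7, 16, -8, 16]
Maximum sum: 31

The maximum subarray is [7, 16, -8, 16] with sum 31. This subarray runs from index 0 to index 3.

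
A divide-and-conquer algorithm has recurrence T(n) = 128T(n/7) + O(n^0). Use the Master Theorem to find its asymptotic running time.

Master Theorem for T(n) = 128T(n/7) + O(n^0):

a = 128, b = 7, c = 0
log_b(a) = log_7(128) = 2.4935

Case 1: c = 0 < log_7(128) = 2.4935
T(n) = O(n^(log_7 128))

For T(n) = 128T(n/7) + O(n^0): log_7(128) = 2.4935. This is Case 1 of the Master Theorem (c < log_b(a), work dominated by leaves), giving O(n^(log_7 128)).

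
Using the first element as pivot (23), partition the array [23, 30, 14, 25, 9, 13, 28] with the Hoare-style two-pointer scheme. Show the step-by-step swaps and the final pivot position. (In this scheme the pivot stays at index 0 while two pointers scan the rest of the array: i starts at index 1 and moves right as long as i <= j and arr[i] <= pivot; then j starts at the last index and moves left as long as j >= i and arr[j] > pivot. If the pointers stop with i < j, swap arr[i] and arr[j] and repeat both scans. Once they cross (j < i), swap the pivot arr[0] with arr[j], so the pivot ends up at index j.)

Hoare-style two-pointer partition with pivot = 23:

Initial array: [23, 30, 14, 25, 9, 13, 28]

Pointers start at i = 1, j = 6.
i stops at index 1 (arr[1]=30 > 23), j stops at index 5 (arr[5]=13 <= 23): swap arr[1] and arr[5], array becomes [23, 13, 14, 25, 9, 30, 28]
i stops at index 3 (arr[3]=25 > 23), j stops at index 4 (arr[4]=9 <= 23): swap arr[3] and arr[4], array becomes [23, 13, 14, 9, 25, 30, 28]
i ends at 4, j ends at 3: the pointers have crossed (j < i), so scanning stops.

Swap pivot arr[0] with arr[3] to place pivot at position 3: [9, 13, 14, 23, 25, 30, 28]
Pivot position: 3

After partitioning with pivot 23, the array becomes [9, 13, 14, 23, 25, 30, 28]. The pivot is placed at index 3. All elements to the left of the pivot are <= 23, and all elements to the right are > 23.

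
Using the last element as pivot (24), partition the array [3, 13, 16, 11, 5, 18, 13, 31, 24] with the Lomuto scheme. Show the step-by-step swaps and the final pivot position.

Lomuto partition with pivot = 24:

Initial array: [3, 13, 16, 11, 5, 18, 13, 31, 24]

arr[0]=3 <= 24: swap with position 0, array becomes [3, 13, 16, 11, 5, 18, 13, 31, 24]
arr[1]=13 <= 24: swap with position 1, array becomes [3, 13, 16, 11, 5, 18, 13, 31, 24]
arr[2]=16 <= 24: swap with position 2, array becomes [3, 13, 16, 11, 5, 18, 13, 31, 24]
arr[3]=11 <= 24: swap with position 3, array becomes [3, 13, 16, 11, 5, 18, 13, 31, 24]
arr[4]=5 <= 24: swap with position 4, array becomes [3, 13, 16, 11, 5, 18, 13, 31, 24]
arr[5]=18 <= 24: swap with position 5, array becomes [3, 13, 16, 11, 5, 18, 13, 31, 24]
arr[6]=13 <= 24: swap with position 6, array becomes [3, 13, 16, 11, 5, 18, 13, 31, 24]
arr[7]=31 > 24: no swap

Place pivot at position 7: [3, 13, 16, 11, 5, 18, 13, 24, 31]
Pivot position: 7

After partitioning with pivot 24, the array becomes [3, 13, 16, 11, 5, 18, 13, 24, 31]. The pivot is placed at index 7. All elements to the left of the pivot are <= 24, and all elements to the right are > 24.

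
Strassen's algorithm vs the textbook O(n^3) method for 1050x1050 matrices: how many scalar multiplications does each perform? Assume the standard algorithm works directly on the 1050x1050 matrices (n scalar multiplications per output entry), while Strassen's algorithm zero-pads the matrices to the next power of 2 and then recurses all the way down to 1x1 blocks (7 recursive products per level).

Matrix multiplication for 1050x1050 matrices:

Strassen's algorithm requires power-of-2 dimensions. Pad 1050x1050 to 2048x2048 (next power of 2).

Standard algorithm: 1050^3 = 1157625000 multiplications
Strassen's algorithm: 7^(log2(2048)) = 7^11 = 1977326743 multiplications
Difference: 1157625000 - 1977326743 = -819701743 (Strassen uses MORE here due to padding overhead — for small or just-over-power-of-2 n, padding can outweigh the per-level savings)

Standard: 1157625000 multiplications (1050^3). Strassen: 1977326743 multiplications (7^11, after padding to 2048x2048). Strassen reduces 8 recursive multiplications to 7 at each level.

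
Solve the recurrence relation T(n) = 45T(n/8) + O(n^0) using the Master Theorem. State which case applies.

Master Theorem for T(n) = 45T(n/8) + O(n^0):

a = 45, b = 8, c = 0
log_b(a) = log_8(45) = 1.8306

Case 1: c = 0 < log_8(45) = 1.8306
T(n) = O(n^(log_8 45))

For T(n) = 45T(n/8) + O(n^0): log_8(45) = 1.8306. This is Case 1 of the Master Theorem (c < log_b(a), work dominated by leaves), giving O(n^(log_8 45)).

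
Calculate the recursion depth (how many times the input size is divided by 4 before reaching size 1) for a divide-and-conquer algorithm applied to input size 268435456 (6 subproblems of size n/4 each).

For divide and conquer with division factor 4:

Problem sizes at each level:
Level 0: 268435456
Level 1: 67108864
Level 2: 16777216
Level 3: 4194304
Level 4: 1048576
Level 5: 262144
Level 6: 65536
Level 7: 16384
Level 8: 4096
Level 9: 1024
Level 10: 256
Level 11: 64
Level 12: 16
Level 13: 4
Level 14: 1

The root is level 0 and the size-1 base case is level 14 (the tree spans levels 0 through 14, i.e. 15 levels counting the root), so the depth is the number of divisions: log_4(268435456) = 14

The recursion tree depth is log_4(268435456) = 14. At each level, the problem size is divided by 4, so it takes 14 divisions to reduce to a base case of size 1. The algorithm makes 6 recursive calls at each level.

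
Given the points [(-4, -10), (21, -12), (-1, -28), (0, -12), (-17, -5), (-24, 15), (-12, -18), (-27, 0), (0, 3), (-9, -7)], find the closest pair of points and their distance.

Computing all pairwise distances among 10 points:

d((-4, -10), (21, -12)) = 25.0799
d((-4, -10), (-1, -28)) = 18.2483
d((-4, -10), (0, -12)) = 4.4721 <-- minimum
d((-4, -10), (-17, -5)) = 13.9284
d((-4, -10), (-24, 15)) = 32.0156
d((-4, -10), (-12, -18)) = 11.3137
d((-4, -10), (-27, 0)) = 25.0799
d((-4, -10), (0, 3)) = 13.6015
d((-4, -10), (-9, -7)) = 5.831
d((21, -12), (-1, -28)) = 27.2029
d((21, -12), (0, -12)) = 21.0
d((21, -12), (-17, -5)) = 38.6394
d((21, -12), (-24, 15)) = 52.4786
d((21, -12), (-12, -18)) = 33.541
d((21, -12), (-27, 0)) = 49.4773
d((21, -12), (0, 3)) = 25.807
d((21, -12), (-9, -7)) = 30.4138
d((-1, -28), (0, -12)) = 16.0312
d((-1, -28), (-17, -5)) = 28.0179
d((-1, -28), (-24, 15)) = 48.7647
d((-1, -28), (-12, -18)) = 14.8661
d((-1, -28), (-27, 0)) = 38.2099
d((-1, -28), (0, 3)) = 31.0161
d((-1, -28), (-9, -7)) = 22.4722
d((0, -12), (-17, -5)) = 18.3848
d((0, -12), (-24, 15)) = 36.1248
d((0, -12), (-12, -18)) = 13.4164
d((0, -12), (-27, 0)) = 29.5466
d((0, -12), (0, 3)) = 15.0
d((0, -12), (-9, -7)) = 10.2956
d((-17, -5), (-24, 15)) = 21.1896
d((-17, -5), (-12, -18)) = 13.9284
d((-17, -5), (-27, 0)) = 11.1803
d((-17, -5), (0, 3)) = 18.7883
d((-17, -5), (-9, -7)) = 8.2462
d((-24, 15), (-12, -18)) = 35.1141
d((-24, 15), (-27, 0)) = 15.2971
d((-24, 15), (0, 3)) = 26.8328
d((-24, 15), (-9, -7)) = 26.6271
d((-12, -18), (-27, 0)) = 23.4307
d((-12, -18), (0, 3)) = 24.1868
d((-12, -18), (-9, -7)) = 11.4018
d((-27, 0), (0, 3)) = 27.1662
d((-27, 0), (-9, -7)) = 19.3132
d((0, 3), (-9, -7)) = 13.4536

Closest pair: (-4, -10) and (0, -12) with distance 4.4721

The closest pair is (-4, -10) and (0, -12) with Euclidean distance 4.4721. For 10 points, brute-force pairwise comparison is shown above. For large n, the divide-and-conquer algorithm (sort by x, recurse on halves, check the dividing strip) achieves O(n log n).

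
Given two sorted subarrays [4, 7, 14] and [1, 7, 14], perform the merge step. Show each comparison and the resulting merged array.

Merging process:

Compare 4 vs 1: take 1 from right. Merged: [1]
Compare 4 vs 7: take 4 from left. Merged: [1, 4]
Compare 7 vs 7: take 7 from left. Merged: [1, 4, 7]
Compare 14 vs 7: take 7 from right. Merged: [1, 4, 7, 7]
Compare 14 vs 14: take 14 from left. Merged: [1, 4, 7, 7, 14]
Append remaining from right: [14]. Merged: [1, 4, 7, 7, 14, 14]

Final merged array: [1, 4, 7, 7, 14, 14]
Total comparisons: 5

The merged array is [1, 4, 7, 7, 14, 14], requiring 5 comparisons. The merge step runs in O(n) time where n is the total number of elements.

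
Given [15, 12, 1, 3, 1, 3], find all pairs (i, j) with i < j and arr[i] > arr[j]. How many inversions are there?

Finding inversions in [15, 12, 1, 3, 1, 3]:

(0, 1): arr[0]=15 > arr[1]=12
(0, 2): arr[0]=15 > arr[2]=1
(0, 3): arr[0]=15 > arr[3]=3
(0, 4): arr[0]=15 > arr[4]=1
(0, 5): arr[0]=15 > arr[5]=3
(1, 2): arr[1]=12 > arr[2]=1
(1, 3): arr[1]=12 > arr[3]=3
(1, 4): arr[1]=12 > arr[4]=1
(1, 5): arr[1]=12 > arr[5]=3
(3, 4): arr[3]=3 > arr[4]=1

Total inversions: 10

The array has 10 inversion(s): (0,1), (0,2), (0,3), (0,4), (0,5), (1,2), (1,3), (1,4), (1,5), (3,4). Each pair (i,j) satisfies i < j and arr[i] > arr[j].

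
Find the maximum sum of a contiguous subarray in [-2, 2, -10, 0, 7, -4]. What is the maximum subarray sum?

Using Kadane's algorithm on [-2, 2, -10, 0, 7, -4]:

Scanning through the array:
Position 1 (value 2): max_ending_here = 2, max_so_far = 2
Position 2 (value -10): max_ending_here = -8, max_so_far = 2
Position 3 (value 0): max_ending_here = 0, max_so_far = 2
Position 4 (value 7): max_ending_here = 7, max_so_far = 7
Position 5 (value -4): max_ending_here = 3, max_so_far = 7

Maximum subarray: [0, 7]
Maximum sum: 7

The maximum subarray is [0, 7] with sum 7. This subarray runs from index 3 to index 4.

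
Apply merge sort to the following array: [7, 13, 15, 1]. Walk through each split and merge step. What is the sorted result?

Merge sort trace:

Split: [7, 13, 15, 1] -> [7, 13] and [15, 1]
  Split: [7, 13] -> [7] and [13]
  Merge: [7] + [13] -> [7, 13]
  Split: [15, 1] -> [15] and [1]
  Merge: [15] + [1] -> [1, 15]
Merge: [7, 13] + [1, 15] -> [1, 7, 13, 15]

Final sorted array: [1, 7, 13, 15]

The merge sort proceeds by recursively splitting the array and merging sorted halves.
After all merges, the sorted array is [1, 7, 13, 15].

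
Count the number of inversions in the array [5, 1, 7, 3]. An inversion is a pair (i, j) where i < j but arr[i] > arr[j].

Finding inversions in [5, 1, 7, 3]:

(0, 1): arr[0]=5 > arr[1]=1
(0, 3): arr[0]=5 > arr[3]=3
(2, 3): arr[2]=7 > arr[3]=3

Total inversions: 3

The array has 3 inversion(s): (0,1), (0,3), (2,3). Each pair (i,j) satisfies i < j and arr[i] > arr[j].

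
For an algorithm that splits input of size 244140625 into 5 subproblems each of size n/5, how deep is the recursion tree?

For divide and conquer with division factor 5:

Problem sizes at each level:
Level 0: 244140625
Level 1: 48828125
Level 2: 9765625
Level 3: 1953125
Level 4: 390625
Level 5: 78125
Level 6: 15625
Level 7: 3125
Level 8: 625
Level 9: 125
Level 10: 25
Level 11: 5
Level 12: 1

The root is level 0 and the size-1 base case is level 12 (the tree spans levels 0 through 12, i.e. 13 levels counting the root), so the depth is the number of divisions: log_5(244140625) = 12

The recursion tree depth is log_5(244140625) = 12. At each level, the problem size is divided by 5, so it takes 12 divisions to reduce to a base case of size 1. The algorithm makes 5 recursive calls at each level.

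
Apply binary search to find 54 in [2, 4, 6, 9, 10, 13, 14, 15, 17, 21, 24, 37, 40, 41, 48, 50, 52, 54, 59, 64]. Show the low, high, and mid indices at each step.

Binary search for 54 in [2, 4, 6, 9, 10, 13, 14, 15, 17, 21, 24, 37, 40, 41, 48, 50, 52, 54, 59, 64]:

lo=0, hi=19, mid=9, arr[mid]=21 -> 21 < 54, search right half
lo=10, hi=19, mid=14, arr[mid]=48 -> 48 < 54, search right half
lo=15, hi=19, mid=17, arr[mid]=54 -> Found target at index 17!

Binary search finds 54 at index 17 after 3 comparisons. The search repeatedly halves the search space by comparing with the middle element.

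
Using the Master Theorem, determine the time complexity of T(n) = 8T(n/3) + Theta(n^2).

Master Theorem for T(n) = 8T(n/3) + O(n^2):

a = 8, b = 3, c = 2
log_b(a) = log_3(8) = 1.8928

Case 3: c = 2 > log_3(8) = 1.8928
T(n) = O(n^2) = O(n^2)

For T(n) = 8T(n/3) + O(n^2): log_3(8) = 1.8928. This is Case 3 of the Master Theorem (c > log_b(a), work dominated by root), giving O(n^2).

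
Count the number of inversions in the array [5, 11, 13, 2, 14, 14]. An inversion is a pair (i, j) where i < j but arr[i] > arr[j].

Finding inversions in [5, 11, 13, 2, 14, 14]:

(0, 3): arr[0]=5 > arr[3]=2
(1, 3): arr[1]=11 > arr[3]=2
(2, 3): arr[2]=13 > arr[3]=2

Total inversions: 3

The array has 3 inversion(s): (0,3), (1,3), (2,3). Each pair (i,j) satisfies i < j and arr[i] > arr[j].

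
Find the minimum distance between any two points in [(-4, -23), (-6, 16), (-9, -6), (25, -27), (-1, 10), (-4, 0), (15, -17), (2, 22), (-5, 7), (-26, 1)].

Computing all pairwise distances among 10 points:

d((-4, -23), (-6, 16)) = 39.0512
d((-4, -23), (-9, -6)) = 17.72
d((-4, -23), (25, -27)) = 29.2746
d((-4, -23), (-1, 10)) = 33.1361
d((-4, -23), (-4, 0)) = 23.0
d((-4, -23), (15, -17)) = 19.9249
d((-4, -23), (2, 22)) = 45.3982
d((-4, -23), (-5, 7)) = 30.0167
d((-4, -23), (-26, 1)) = 32.5576
d((-6, 16), (-9, -6)) = 22.2036
d((-6, 16), (25, -27)) = 53.0094
d((-6, 16), (-1, 10)) = 7.8102
d((-6, 16), (-4, 0)) = 16.1245
d((-6, 16), (15, -17)) = 39.1152
d((-6, 16), (2, 22)) = 10.0
d((-6, 16), (-5, 7)) = 9.0554
d((-6, 16), (-26, 1)) = 25.0
d((-9, -6), (25, -27)) = 39.9625
d((-9, -6), (-1, 10)) = 17.8885
d((-9, -6), (-4, 0)) = 7.8102
d((-9, -6), (15, -17)) = 26.4008
d((-9, -6), (2, 22)) = 30.0832
d((-9, -6), (-5, 7)) = 13.6015
d((-9, -6), (-26, 1)) = 18.3848
d((25, -27), (-1, 10)) = 45.2217
d((25, -27), (-4, 0)) = 39.6232
d((25, -27), (15, -17)) = 14.1421
d((25, -27), (2, 22)) = 54.1295
d((25, -27), (-5, 7)) = 45.3431
d((25, -27), (-26, 1)) = 58.1808
d((-1, 10), (-4, 0)) = 10.4403
d((-1, 10), (15, -17)) = 31.3847
d((-1, 10), (2, 22)) = 12.3693
d((-1, 10), (-5, 7)) = 5.0 <-- minimum
d((-1, 10), (-26, 1)) = 26.5707
d((-4, 0), (15, -17)) = 25.4951
d((-4, 0), (2, 22)) = 22.8035
d((-4, 0), (-5, 7)) = 7.0711
d((-4, 0), (-26, 1)) = 22.0227
d((15, -17), (2, 22)) = 41.1096
d((15, -17), (-5, 7)) = 31.241
d((15, -17), (-26, 1)) = 44.7772
d((2, 22), (-5, 7)) = 16.5529
d((2, 22), (-26, 1)) = 35.0
d((-5, 7), (-26, 1)) = 21.8403

Closest pair: (-1, 10) and (-5, 7) with distance 5.0

The closest pair is (-1, 10) and (-5, 7) with Euclidean distance 5.0. For 10 points, brute-force pairwise comparison is shown above. For large n, the divide-and-conquer algorithm (sort by x, recurse on halves, check the dividing strip) achieves O(n log n).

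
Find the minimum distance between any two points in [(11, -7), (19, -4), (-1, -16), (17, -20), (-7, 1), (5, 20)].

Computing all pairwise distances among 6 points:

d((11, -7), (19, -4)) = 8.544 <-- minimum
d((11, -7), (-1, -16)) = 15.0
d((11, -7), (17, -20)) = 14.3178
d((11, -7), (-7, 1)) = 19.6977
d((11, -7), (5, 20)) = 27.6586
d((19, -4), (-1, -16)) = 23.3238
d((19, -4), (17, -20)) = 16.1245
d((19, -4), (-7, 1)) = 26.4764
d((19, -4), (5, 20)) = 27.7849
d((-1, -16), (17, -20)) = 18.4391
d((-1, -16), (-7, 1)) = 18.0278
d((-1, -16), (5, 20)) = 36.4966
d((17, -20), (-7, 1)) = 31.8904
d((17, -20), (5, 20)) = 41.7612
d((-7, 1), (5, 20)) = 22.4722

Closest pair: (11, -7) and (19, -4) with distance 8.544

The closest pair is (11, -7) and (19, -4) with Euclidean distance 8.544. For 6 points, brute-force pairwise comparison is shown above. For large n, the divide-and-conquer algorithm (sort by x, recurse on halves, check the dividing strip) achieves O(n log n).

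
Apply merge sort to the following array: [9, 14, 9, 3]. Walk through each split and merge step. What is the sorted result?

Merge sort trace:

Split: [9, 14, 9, 3] -> [9, 14] and [9, 3]
  Split: [9, 14] -> [9] and [14]
  Merge: [9] + [14] -> [9, 14]
  Split: [9, 3] -> [9] and [3]
  Merge: [9] + [3] -> [3, 9]
Merge: [9, 14] + [3, 9] -> [3, 9, 9, 14]

Final sorted array: [3, 9, 9, 14]

The merge sort proceeds by recursively splitting the array and merging sorted halves.
After all merges, the sorted array is [3, 9, 9, 14].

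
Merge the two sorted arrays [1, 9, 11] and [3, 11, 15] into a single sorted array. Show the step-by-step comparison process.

Merging process:

Compare 1 vs 3: take 1 from left. Merged: [1]
Compare 9 vs 3: take 3 from right. Merged: [1, 3]
Compare 9 vs 11: take 9 from left. Merged: [1, 3, 9]
Compare 11 vs 11: take 11 from left. Merged: [1, 3, 9, 11]
Append remaining from right: [11, 15]. Merged: [1, 3, 9, 11, 11, 15]

Final merged array: [1, 3, 9, 11, 11, 15]
Total comparisons: 4

The merged array is [1, 3, 9, 11, 11, 15], requiring 4 comparisons. The merge step runs in O(n) time where n is the total number of elements.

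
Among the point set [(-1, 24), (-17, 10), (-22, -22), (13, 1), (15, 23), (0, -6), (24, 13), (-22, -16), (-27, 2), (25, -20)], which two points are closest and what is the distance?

Computing all pairwise distances among 10 points:

d((-1, 24), (-17, 10)) = 21.2603
d((-1, 24), (-22, -22)) = 50.5668
d((-1, 24), (13, 1)) = 26.9258
d((-1, 24), (15, 23)) = 16.0312
d((-1, 24), (0, -6)) = 30.0167
d((-1, 24), (24, 13)) = 27.313
d((-1, 24), (-22, -16)) = 45.1774
d((-1, 24), (-27, 2)) = 34.0588
d((-1, 24), (25, -20)) = 51.1077
d((-17, 10), (-22, -22)) = 32.3883
d((-17, 10), (13, 1)) = 31.3209
d((-17, 10), (15, 23)) = 34.5398
d((-17, 10), (0, -6)) = 23.3452
d((-17, 10), (24, 13)) = 41.1096
d((-17, 10), (-22, -16)) = 26.4764
d((-17, 10), (-27, 2)) = 12.8062
d((-17, 10), (25, -20)) = 51.614
d((-22, -22), (13, 1)) = 41.8808
d((-22, -22), (15, 23)) = 58.258
d((-22, -22), (0, -6)) = 27.2029
d((-22, -22), (24, 13)) = 57.8014
d((-22, -22), (-22, -16)) = 6.0 <-- minimum
d((-22, -22), (-27, 2)) = 24.5153
d((-22, -22), (25, -20)) = 47.0425
d((13, 1), (15, 23)) = 22.0907
d((13, 1), (0, -6)) = 14.7648
d((13, 1), (24, 13)) = 16.2788
d((13, 1), (-22, -16)) = 38.9102
d((13, 1), (-27, 2)) = 40.0125
d((13, 1), (25, -20)) = 24.1868
d((15, 23), (0, -6)) = 32.6497
d((15, 23), (24, 13)) = 13.4536
d((15, 23), (-22, -16)) = 53.7587
d((15, 23), (-27, 2)) = 46.9574
d((15, 23), (25, -20)) = 44.1475
d((0, -6), (24, 13)) = 30.6105
d((0, -6), (-22, -16)) = 24.1661
d((0, -6), (-27, 2)) = 28.1603
d((0, -6), (25, -20)) = 28.6531
d((24, 13), (-22, -16)) = 54.3783
d((24, 13), (-27, 2)) = 52.1728
d((24, 13), (25, -20)) = 33.0151
d((-22, -16), (-27, 2)) = 18.6815
d((-22, -16), (25, -20)) = 47.1699
d((-27, 2), (25, -20)) = 56.4624

Closest pair: (-22, -22) and (-22, -16) with distance 6.0

The closest pair is (-22, -22) and (-22, -16) with Euclidean distance 6.0. For 10 points, brute-force pairwise comparison is shown above. For large n, the divide-and-conquer algorithm (sort by x, recurse on halves, check the dividing strip) achieves O(n log n).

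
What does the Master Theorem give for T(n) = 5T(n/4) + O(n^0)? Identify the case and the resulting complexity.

Master Theorem for T(n) = 5T(n/4) + O(n^0):

a = 5, b = 4, c = 0
log_b(a) = log_4(5) = 1.1610

Case 1: c = 0 < log_4(5) = 1.1610
T(n) = O(n^(log_4 5))

For T(n) = 5T(n/4) + O(n^0): log_4(5) = 1.1610. This is Case 1 of the Master Theorem (c < log_b(a), work dominated by leaves), giving O(n^(log_4 5)).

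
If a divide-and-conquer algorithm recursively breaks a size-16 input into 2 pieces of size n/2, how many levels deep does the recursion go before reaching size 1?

For divide and conquer with division factor 2:

Problem sizes at each level:
Level 0: 16
Level 1: 8
Level 2: 4
Level 3: 2
Level 4: 1

The root is level 0 and the size-1 base case is level 4 (the tree spans levels 0 through 4, i.e. 5 levels counting the root), so the depth is the number of divisions: log_2(16) = 4

The recursion tree depth is log_2(16) = 4. At each level, the problem size is divided by 2, so it takes 4 divisions to reduce to a base case of size 1. The algorithm makes 2 recursive calls at each level.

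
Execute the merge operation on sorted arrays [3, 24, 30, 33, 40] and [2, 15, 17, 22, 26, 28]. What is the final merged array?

Merging process:

Compare 3 vs 2: take 2 from right. Merged: [2]
Compare 3 vs 15: take 3 from left. Merged: [2, 3]
Compare 24 vs 15: take 15 from right. Merged: [2, 3, 15]
Compare 24 vs 17: take 17 from right. Merged: [2, 3, 15, 17]
Compare 24 vs 22: take 22 from right. Merged: [2, 3, 15, 17, 22]
Compare 24 vs 26: take 24 from left. Merged: [2, 3, 15, 17, 22, 24]
Compare 30 vs 26: take 26 from right. Merged: [2, 3, 15, 17, 22, 24, 26]
Compare 30 vs 28: take 28 from right. Merged: [2, 3, 15, 17, 22, 24, 26, 28]
Append remaining from left: [30, 33, 40]. Merged: [2, 3, 15, 17, 22, 24, 26, 28, 30, 33, 40]

Final merged array: [2, 3, 15, 17, 22, 24, 26, 28, 30, 33, 40]
Total comparisons: 8

The merged array is [2, 3, 15, 17, 22, 24, 26, 28, 30, 33, 40], requiring 8 comparisons. The merge step runs in O(n) time where n is the total number of elements.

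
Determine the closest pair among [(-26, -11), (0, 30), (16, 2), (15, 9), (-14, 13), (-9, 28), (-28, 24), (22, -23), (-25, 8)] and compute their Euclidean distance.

Computing all pairwise distances among 9 points:

d((-26, -11), (0, 30)) = 48.5489
d((-26, -11), (16, 2)) = 43.9659
d((-26, -11), (15, 9)) = 45.618
d((-26, -11), (-14, 13)) = 26.8328
d((-26, -11), (-9, 28)) = 42.5441
d((-26, -11), (-28, 24)) = 35.0571
d((-26, -11), (22, -23)) = 49.4773
d((-26, -11), (-25, 8)) = 19.0263
d((0, 30), (16, 2)) = 32.249
d((0, 30), (15, 9)) = 25.807
d((0, 30), (-14, 13)) = 22.0227
d((0, 30), (-9, 28)) = 9.2195
d((0, 30), (-28, 24)) = 28.6356
d((0, 30), (22, -23)) = 57.3847
d((0, 30), (-25, 8)) = 33.3017
d((16, 2), (15, 9)) = 7.0711 <-- minimum
d((16, 2), (-14, 13)) = 31.9531
d((16, 2), (-9, 28)) = 36.0694
d((16, 2), (-28, 24)) = 49.1935
d((16, 2), (22, -23)) = 25.7099
d((16, 2), (-25, 8)) = 41.4367
d((15, 9), (-14, 13)) = 29.2746
d((15, 9), (-9, 28)) = 30.6105
d((15, 9), (-28, 24)) = 45.5412
d((15, 9), (22, -23)) = 32.7567
d((15, 9), (-25, 8)) = 40.0125
d((-14, 13), (-9, 28)) = 15.8114
d((-14, 13), (-28, 24)) = 17.8045
d((-14, 13), (22, -23)) = 50.9117
d((-14, 13), (-25, 8)) = 12.083
d((-9, 28), (-28, 24)) = 19.4165
d((-9, 28), (22, -23)) = 59.6825
d((-9, 28), (-25, 8)) = 25.6125
d((-28, 24), (22, -23)) = 68.6222
d((-28, 24), (-25, 8)) = 16.2788
d((22, -23), (-25, 8)) = 56.3028

Closest pair: (16, 2) and (15, 9) with distance 7.0711

The closest pair is (16, 2) and (15, 9) with Euclidean distance 7.0711. For 9 points, brute-force pairwise comparison is shown above. For large n, the divide-and-conquer algorithm (sort by x, recurse on halves, check the dividing strip) achieves O(n log n).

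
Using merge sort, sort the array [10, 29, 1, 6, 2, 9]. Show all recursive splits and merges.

Merge sort trace:

Split: [10, 29, 1, 6, 2, 9] -> [10, 29, 1] and [6, 2, 9]
  Split: [10, 29, 1] -> [10] and [29, 1]
    Split: [29, 1] -> [29] and [1]
    Merge: [29] + [1] -> [1, 29]
  Merge: [10] + [1, 29] -> [1, 10, 29]
  Split: [6, 2, 9] -> [6] and [2, 9]
    Split: [2, 9] -> [2] and [9]
    Merge: [2] + [9] -> [2, 9]
  Merge: [6] + [2, 9] -> [2, 6, 9]
Merge: [1, 10, 29] + [2, 6, 9] -> [1, 2, 6, 9, 10, 29]

Final sorted array: [1, 2, 6, 9, 10, 29]

The merge sort proceeds by recursively splitting the array and merging sorted halves.
After all merges, the sorted array is [1, 2, 6, 9, 10, 29].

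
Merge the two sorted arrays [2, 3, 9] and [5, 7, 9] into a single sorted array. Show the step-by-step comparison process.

Merging process:

Compare 2 vs 5: take 2 from left. Merged: [2]
Compare 3 vs 5: take 3 from left. Merged: [2, 3]
Compare 9 vs 5: take 5 from right. Merged: [2, 3, 5]
Compare 9 vs 7: take 7 from right. Merged: [2, 3, 5, 7]
Compare 9 vs 9: take 9 from left. Merged: [2, 3, 5, 7, 9]
Append remaining from right: [9]. Merged: [2, 3, 5, 7, 9, 9]

Final merged array: [2, 3, 5, 7, 9, 9]
Total comparisons: 5

The merged array is [2, 3, 5, 7, 9, 9], requiring 5 comparisons. The merge step runs in O(n) time where n is the total number of elements.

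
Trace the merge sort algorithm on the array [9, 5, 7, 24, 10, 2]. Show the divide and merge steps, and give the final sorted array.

Merge sort trace:

Split: [9, 5, 7, 24, 10, 2] -> [9, 5, 7] and [24, 10, 2]
  Split: [9, 5, 7] -> [9] and [5, 7]
    Split: [5, 7] -> [5] and [7]
    Merge: [5] + [7] -> [5, 7]
  Merge: [9] + [5, 7] -> [5, 7, 9]
  Split: [24, 10, 2] -> [24] and [10, 2]
    Split: [10, 2] -> [10] and [2]
    Merge: [10] + [2] -> [2, 10]
  Merge: [24] + [2, 10] -> [2, 10, 24]
Merge: [5, 7, 9] + [2, 10, 24] -> [2, 5, 7, 9, 10, 24]

Final sorted array: [2, 5, 7, 9, 10, 24]

The merge sort proceeds by recursively splitting the array and merging sorted halves.
After all merges, the sorted array is [2, 5, 7, 9, 10, 24].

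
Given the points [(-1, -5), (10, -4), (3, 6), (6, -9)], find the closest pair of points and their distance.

Computing all pairwise distances among 4 points:

d((-1, -5), (10, -4)) = 11.0454
d((-1, -5), (3, 6)) = 11.7047
d((-1, -5), (6, -9)) = 8.0623
d((10, -4), (3, 6)) = 12.2066
d((10, -4), (6, -9)) = 6.4031 <-- minimum
d((3, 6), (6, -9)) = 15.2971

Closest pair: (10, -4) and (6, -9) with distance 6.4031

The closest pair is (10, -4) and (6, -9) with Euclidean distance 6.4031. For 4 points, brute-force pairwise comparison is shown above. For large n, the divide-and-conquer algorithm (sort by x, recurse on halves, check the dividing strip) achieves O(n log n).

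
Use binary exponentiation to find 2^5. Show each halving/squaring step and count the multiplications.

Computing 2^5 by squaring (build up from 2^1; each line after the first costs one multiplication):

2^1 = 2
2^2 = (2^1)^2 = 2^2 = 4
2^4 = (2^2)^2 = 4^2 = 16
2^5 = 2 * 2^4 = 2 * 16 = 32

Result: 32
Multiplications needed: 3 (3 lines after 2^1)

2^5 = 32. Using exponentiation by squaring, this requires 3 multiplications. The key idea: if the exponent is even, square the half-power; if odd, multiply by the base once.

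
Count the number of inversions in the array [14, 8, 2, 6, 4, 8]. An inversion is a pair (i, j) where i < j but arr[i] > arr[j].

Finding inversions in [14, 8, 2, 6, 4, 8]:

(0, 1): arr[0]=14 > arr[1]=8
(0, 2): arr[0]=14 > arr[2]=2
(0, 3): arr[0]=14 > arr[3]=6
(0, 4): arr[0]=14 > arr[4]=4
(0, 5): arr[0]=14 > arr[5]=8
(1, 2): arr[1]=8 > arr[2]=2
(1, 3): arr[1]=8 > arr[3]=6
(1, 4): arr[1]=8 > arr[4]=4
(3, 4): arr[3]=6 > arr[4]=4

Total inversions: 9

The array has 9 inversion(s): (0,1), (0,2), (0,3), (0,4), (0,5), (1,2), (1,3), (1,4), (3,4). Each pair (i,j) satisfies i < j and arr[i] > arr[j].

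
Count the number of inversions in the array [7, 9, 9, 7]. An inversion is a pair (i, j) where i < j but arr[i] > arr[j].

Finding inversions in [7, 9, 9, 7]:

(1, 3): arr[1]=9 > arr[3]=7
(2, 3): arr[2]=9 > arr[3]=7

Total inversions: 2

The array has 2 inversion(s): (1,3), (2,3). Each pair (i,j) satisfies i < j and arr[i] > arr[j].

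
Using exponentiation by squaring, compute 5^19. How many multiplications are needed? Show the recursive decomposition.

Computing 5^19 by squaring (build up from 5^1; each line after the first costs one multiplication):

5^1 = 5
5^2 = (5^1)^2 = 5^2 = 25
5^4 = (5^2)^2 = 25^2 = 625
5^8 = (5^4)^2 = 625^2 = 390625
5^9 = 5 * 5^8 = 5 * 390625 = 1953125
5^18 = (5^9)^2 = 1953125^2 = 3814697265625
5^19 = 5 * 5^18 = 5 * 3814697265625 = 19073486328125

Result: 19073486328125
Multiplications needed: 6 (6 lines after 5^1)

5^19 = 19073486328125. Using exponentiation by squaring, this requires 6 multiplications. The key idea: if the exponent is even, square the half-power; if odd, multiply by the base once.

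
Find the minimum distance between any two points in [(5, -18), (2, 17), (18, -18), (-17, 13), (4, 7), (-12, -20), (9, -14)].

Computing all pairwise distances among 7 points:

d((5, -18), (2, 17)) = 35.1283
d((5, -18), (18, -18)) = 13.0
d((5, -18), (-17, 13)) = 38.0132
d((5, -18), (4, 7)) = 25.02
d((5, -18), (-12, -20)) = 17.1172
d((5, -18), (9, -14)) = 5.6569 <-- minimum
d((2, 17), (18, -18)) = 38.4838
d((2, 17), (-17, 13)) = 19.4165
d((2, 17), (4, 7)) = 10.198
d((2, 17), (-12, -20)) = 39.5601
d((2, 17), (9, -14)) = 31.7805
d((18, -18), (-17, 13)) = 46.7547
d((18, -18), (4, 7)) = 28.6531
d((18, -18), (-12, -20)) = 30.0666
d((18, -18), (9, -14)) = 9.8489
d((-17, 13), (4, 7)) = 21.8403
d((-17, 13), (-12, -20)) = 33.3766
d((-17, 13), (9, -14)) = 37.4833
d((4, 7), (-12, -20)) = 31.3847
d((4, 7), (9, -14)) = 21.587
d((-12, -20), (9, -14)) = 21.8403

Closest pair: (5, -18) and (9, -14) with distance 5.6569

The closest pair is (5, -18) and (9, -14) with Euclidean distance 5.6569. For 7 points, brute-force pairwise comparison is shown above. For large n, the divide-and-conquer algorithm (sort by x, recurse on halves, check the dividing strip) achieves O(n log n).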